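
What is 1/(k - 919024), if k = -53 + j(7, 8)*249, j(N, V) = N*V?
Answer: -1/905133 ≈ -1.1048e-6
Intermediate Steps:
k = 13891 (k = -53 + (7*8)*249 = -53 + 56*249 = -53 + 13944 = 13891)
1/(k - 919024) = 1/(13891 - 919024) = 1/(-905133) = -1/905133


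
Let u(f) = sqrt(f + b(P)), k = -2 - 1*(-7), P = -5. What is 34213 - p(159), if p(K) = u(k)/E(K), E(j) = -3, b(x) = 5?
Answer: 34213 + sqrt(10)/3 ≈ 34214.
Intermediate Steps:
k = 5 (k = -2 + 7 = 5)
u(f) = sqrt(5 + f) (u(f) = sqrt(f + 5) = sqrt(5 + f))
p(K) = -sqrt(10)/3 (p(K) = sqrt(5 + 5)/(-3) = sqrt(10)*(-1/3) = -sqrt(10)/3)
34213 - p(159) = 34213 - (-1)*sqrt(10)/3 = 34213 + sqrt(10)/3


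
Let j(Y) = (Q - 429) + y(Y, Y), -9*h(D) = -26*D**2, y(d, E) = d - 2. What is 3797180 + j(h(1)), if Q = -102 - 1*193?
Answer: 34168112/9 ≈ 3.7965e+6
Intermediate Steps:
y(d, E) = -2 + d
h(D) = 26*D**2/9 (h(D) = -(-26)*D**2/9 = 26*D**2/9)
Q = -295 (Q = -102 - 193 = -295)
j(Y) = -726 + Y (j(Y) = (-295 - 429) + (-2 + Y) = -724 + (-2 + Y) = -726 + Y)
3797180 + j(h(1)) = 3797180 + (-726 + (26/9)*1**2) = 3797180 + (-726 + (26/9)*1) = 3797180 + (-726 + 26/9) = 3797180 - 6508/9 = 34168112/9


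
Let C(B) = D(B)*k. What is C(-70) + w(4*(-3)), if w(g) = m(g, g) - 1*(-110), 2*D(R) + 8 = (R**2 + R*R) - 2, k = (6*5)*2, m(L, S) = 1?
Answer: 293811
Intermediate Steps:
k = 60 (k = 30*2 = 60)
D(R) = -5 + R**2 (D(R) = -4 + ((R**2 + R*R) - 2)/2 = -4 + ((R**2 + R**2) - 2)/2 = -4 + (2*R**2 - 2)/2 = -4 + (-2 + 2*R**2)/2 = -4 + (-1 + R**2) = -5 + R**2)
C(B) = -300 + 60*B**2 (C(B) = (-5 + B**2)*60 = -300 + 60*B**2)
w(g) = 111 (w(g) = 1 - 1*(-110) = 1 + 110 = 111)
C(-70) + w(4*(-3)) = (-300 + 60*(-70)**2) + 111 = (-300 + 60*4900) + 111 = (-300 + 294000) + 111 = 293700 + 111 = 293811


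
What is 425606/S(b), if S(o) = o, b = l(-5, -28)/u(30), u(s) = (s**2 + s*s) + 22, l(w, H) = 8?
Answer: 193863533/2 ≈ 9.6932e+7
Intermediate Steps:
u(s) = 22 + 2*s**2 (u(s) = (s**2 + s**2) + 22 = 2*s**2 + 22 = 22 + 2*s**2)
b = 4/911 (b = 8/(22 + 2*30**2) = 8/(22 + 2*900) = 8/(22 + 1800) = 8/1822 = 8*(1/1822) = 4/911 ≈ 0.0043908)
425606/S(b) = 425606/(4/911) = 425606*(911/4) = 193863533/2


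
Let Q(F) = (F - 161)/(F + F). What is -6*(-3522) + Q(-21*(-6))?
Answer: 760747/36 ≈ 21132.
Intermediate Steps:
Q(F) = (-161 + F)/(2*F) (Q(F) = (-161 + F)/((2*F)) = (-161 + F)*(1/(2*F)) = (-161 + F)/(2*F))
-6*(-3522) + Q(-21*(-6)) = -6*(-3522) + (-161 - 21*(-6))/(2*((-21*(-6)))) = 21132 + (½)*(-161 + 126)/126 = 21132 + (½)*(1/126)*(-35) = 21132 - 5/36 = 760747/36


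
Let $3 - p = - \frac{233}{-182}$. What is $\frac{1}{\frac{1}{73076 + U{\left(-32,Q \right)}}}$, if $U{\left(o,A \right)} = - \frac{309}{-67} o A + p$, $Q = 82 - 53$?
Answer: $\frac{838920851}{12194} \approx 68798.0$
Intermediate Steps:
$Q = 29$
$p = \frac{313}{182}$ ($p = 3 - - \frac{233}{-182} = 3 - \left(-233\right) \left(- \frac{1}{182}\right) = 3 - \frac{233}{182} = \frac{313}{182} \approx 1.7198$)
$U{\left(o,A \right)} = \frac{313}{182} + \frac{309 A o}{67}$ ($U{\left(o,A \right)} = - \frac{309}{-67} o A + \frac{313}{182} = \left(-309\right) \left(- \frac{1}{67}\right) o A + \frac{313}{182} = \frac{309 o}{67} A + \frac{313}{182} = \frac{309 A o}{67} + \frac{313}{182} = \frac{313}{182} + \frac{309 A o}{67}$)
$\frac{1}{\frac{1}{73076 + U{\left(-32,Q \right)}}} = \frac{1}{\frac{1}{73076 + \left(\frac{313}{182} + \frac{309}{67} \cdot 29 \left(-32\right)\right)}} = \frac{1}{\frac{1}{73076 + \left(\frac{313}{182} - \frac{286752}{67}\right)}} = \frac{1}{\frac{1}{73076 - \frac{52167893}{12194}}} = \frac{1}{\frac{1}{\frac{838920851}{12194}}} = \frac{1}{\frac{12194}{838920851}} = \frac{838920851}{12194}$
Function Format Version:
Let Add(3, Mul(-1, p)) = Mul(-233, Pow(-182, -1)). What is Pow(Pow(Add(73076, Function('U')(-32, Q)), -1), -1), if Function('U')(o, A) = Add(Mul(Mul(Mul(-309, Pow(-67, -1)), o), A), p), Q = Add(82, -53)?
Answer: Rational(838920851, 12194) ≈ 68798.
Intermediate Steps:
Q = 29
p = Rational(313, 182) (p = Add(3, Mul(-1, Mul(-233, Pow(-182, -1)))) = Add(3, Mul(-1, Mul(-233, Rational(-1, 182)))) = Add(3, Mul(-1, Rational(233, 182))) = Add(3, Rational(-233, 182)) = Rational(313, 182) ≈ 1.7198)
Function('U')(o, A) = Add(Rational(313, 182), Mul(Rational(309, 67), A, o)) (Function('U')(o, A) = Add(Mul(Mul(Mul(-309, Pow(-67, -1)), o), A), Rational(313, 182)) = Add(Mul(Mul(Mul(-309, Rational(-1, 67)), o), A), Rational(313, 182)) = Add(Mul(Mul(Rational(309, 67), o), A), Rational(313, 182)) = Add(Mul(Rational(309, 67), A, o), Rational(313, 182)) = Add(Rational(313, 182), Mul(Rational(309, 67), A, o)))
Pow(Pow(Add(73076, Function('U')(-32, Q)), -1), -1) = Pow(Pow(Add(73076, Add(Rational(313, 182), Mul(Rational(309, 67), 29, -32))), -1), -1) = Pow(Pow(Add(73076, Add(Rational(313, 182), Rational(-286752, 67))), -1), -1) = Pow(Pow(Add(73076, Rational(-52167893, 12194)), -1), -1) = Pow(Pow(Rational(838920851, 12194), -1), -1) = Pow(Rational(12194, 838920851), -1) = Rational(838920851, 12194)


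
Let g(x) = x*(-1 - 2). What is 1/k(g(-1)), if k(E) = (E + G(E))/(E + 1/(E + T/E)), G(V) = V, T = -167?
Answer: 157/316 ≈ 0.49684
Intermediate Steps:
g(x) = -3*x (g(x) = x*(-3) = -3*x)
k(E) = 2*E/(E + 1/(E - 167/E)) (k(E) = (E + E)/(E + 1/(E - 167/E)) = (2*E)/(E + 1/(E - 167/E)) = 2*E/(E + 1/(E - 167/E)))
1/k(g(-1)) = 1/(2*(-167 + (-3*(-1))**2)/(-166 + (-3*(-1))**2)) = 1/(2*(-167 + 3**2)/(-166 + 3**2)) = 1/(2*(-167 + 9)/(-166 + 9)) = 1/(2*(-158)/(-157)) = 1/(2*(-1/157)*(-158)) = 1/(316/157) = 157/316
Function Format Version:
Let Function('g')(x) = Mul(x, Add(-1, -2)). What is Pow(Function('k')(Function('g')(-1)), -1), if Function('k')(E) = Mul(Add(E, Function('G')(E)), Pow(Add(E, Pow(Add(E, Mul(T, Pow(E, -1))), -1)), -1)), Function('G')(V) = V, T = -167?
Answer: Rational(157, 316) ≈ 0.49684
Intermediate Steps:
Function('g')(x) = Mul(-3, x) (Function('g')(x) = Mul(x, -3) = Mul(-3, x))
Function('k')(E) = Mul(2, E, Pow(Add(E, Pow(Add(E, Mul(-167, Pow(E, -1))), -1)), -1)) (Function('k')(E) = Mul(Add(E, E), Pow(Add(E, Pow(Add(E, Mul(-167, Pow(E, -1))), -1)), -1)) = Mul(Mul(2, E), Pow(Add(E, Pow(Add(E, Mul(-167, Pow(E, -1))), -1)), -1)) = Mul(2, E, Pow(Add(E, Pow(Add(E, Mul(-167, Pow(E, -1))), -1)), -1)))
Pow(Function('k')(Function('g')(-1)), -1) = Pow(Mul(2, Pow(Add(-166, Pow(Mul(-3, -1), 2)), -1), Add(-167, Pow(Mul(-3, -1), 2))), -1) = Pow(Mul(2, Pow(Add(-166, Pow(3, 2)), -1), Add(-167, Pow(3, 2))), -1) = Pow(Mul(2, Pow(Add(-166, 9), -1), Add(-167, 9)), -1) = Pow(Mul(2, Pow(-157, -1), -158), -1) = Pow(Mul(2, Rational(-1, 157), -158), -1) = Pow(Rational(316, 157), -1) = Rational(157, 316)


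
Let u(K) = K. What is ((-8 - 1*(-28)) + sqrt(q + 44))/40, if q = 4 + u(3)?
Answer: 1/2 + sqrt(51)/40 ≈ 0.67854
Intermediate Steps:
q = 7 (q = 4 + 3 = 7)
((-8 - 1*(-28)) + sqrt(q + 44))/40 = ((-8 - 1*(-28)) + sqrt(7 + 44))/40 = ((-8 + 28) + sqrt(51))/40 = (20 + sqrt(51))/40 = 1/2 + sqrt(51)/40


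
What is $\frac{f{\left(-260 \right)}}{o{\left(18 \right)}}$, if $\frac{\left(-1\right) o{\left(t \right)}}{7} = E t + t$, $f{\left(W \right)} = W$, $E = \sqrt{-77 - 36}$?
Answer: $\frac{65}{3591} - \frac{65 i \sqrt{113}}{3591} \approx 0.018101 - 0.19241 i$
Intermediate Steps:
$E = i \sqrt{113}$ ($E = \sqrt{-113} = i \sqrt{113} \approx 10.63 i$)
$o{\left(t \right)} = - 7 t - 7 i t \sqrt{113}$ ($o{\left(t \right)} = - 7 \left(i \sqrt{113} t + t\right) = - 7 \left(i t \sqrt{113} + t\right) = - 7 \left(t + i t \sqrt{113}\right) = - 7 t - 7 i t \sqrt{113}$)
$\frac{f{\left(-260 \right)}}{o{\left(18 \right)}} = - \frac{260}{\left(-7\right) 18 \left(1 + i \sqrt{113}\right)} = - \frac{260}{-126 - 126 i \sqrt{113}}$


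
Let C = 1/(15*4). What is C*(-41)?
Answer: -41/60 ≈ -0.68333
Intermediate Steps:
C = 1/60 ≈ 0.016667
C*(-41) = (1/60)*(-41) = -41/60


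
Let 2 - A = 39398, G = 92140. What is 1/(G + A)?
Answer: 1/52744 ≈ 1.8960e-5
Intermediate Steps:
A = -39396 (A = 2 - 1*39398 = 2 - 39398 = -39396)
1/(G + A) = 1/(92140 - 39396) = 1/52744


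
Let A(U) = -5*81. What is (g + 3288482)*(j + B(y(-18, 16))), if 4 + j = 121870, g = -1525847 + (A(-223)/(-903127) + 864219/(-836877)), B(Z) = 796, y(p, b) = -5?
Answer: 54470502340440653633498/251935404793 ≈ 2.1621e+11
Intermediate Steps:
A(U) = -405
g = -384415141650710547/251935404793 (g = -1525847 + (-405/(-903127) + 864219/(-836877)) = -1525847 + (-405*(-1/903127) + 864219*(-1/836877)) = -1525847 + (405/903127 - 288073/278959) = -1525847 - 260053525876/251935404793 = -384415141650710547/251935404793 ≈ -1.5258e+6)
j = 121866 (j = -4 + 121870 = 121866)
(g + 3288482)*(j + B(y(-18, 16))) = (-384415141650710547/251935404793 + 3288482)*(121866 + 796) = (444069902173783679/251935404793)*122662 = 54470502340440653633498/251935404793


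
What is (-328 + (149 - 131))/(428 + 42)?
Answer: -31/47 ≈ -0.65957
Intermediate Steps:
(-328 + (149 - 131))/(428 + 42) = (-328 + 18)/470 = -310*1/470 = -31/47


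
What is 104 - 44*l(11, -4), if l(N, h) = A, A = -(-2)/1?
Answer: 16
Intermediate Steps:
A = 2 (A = -(-2) = -2*(-1) = 2)
l(N, h) = 2
104 - 44*l(11, -4) = 104 - 44*2 = 104 - 88 = 16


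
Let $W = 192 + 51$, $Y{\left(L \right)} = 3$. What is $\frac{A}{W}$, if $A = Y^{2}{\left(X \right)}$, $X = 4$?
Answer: $\frac{1}{27} \approx 0.037037$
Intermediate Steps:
$W = 243$
$A = 9$ ($A = 3^{2} = 9$)
$\frac{A}{W} = \frac{9}{243} = 9 \cdot \frac{1}{243} = \frac{1}{27}$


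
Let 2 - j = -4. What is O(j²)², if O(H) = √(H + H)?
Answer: 72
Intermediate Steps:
j = 6 (j = 2 - 1*(-4) = 2 + 4 = 6)
O(H) = √2*√H (O(H) = √(2*H) = √2*√H)
O(j²)² = (√2*√(6²))² = (√2*√36)² = (√2*6)² = (6*√2)² = 72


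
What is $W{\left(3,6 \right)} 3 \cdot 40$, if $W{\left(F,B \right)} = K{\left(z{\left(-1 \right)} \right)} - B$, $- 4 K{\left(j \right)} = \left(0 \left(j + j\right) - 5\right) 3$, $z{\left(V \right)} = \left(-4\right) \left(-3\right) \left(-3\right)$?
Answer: $-270$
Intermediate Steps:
$z{\left(V \right)} = -36$ ($z{\left(V \right)} = 12 \left(-3\right) = -36$)
$K{\left(j \right)} = \frac{15}{4}$ ($K{\left(j \right)} = - \frac{\left(0 \left(j + j\right) - 5\right) 3}{4} = - \frac{\left(0 \cdot 2 j - 5\right) 3}{4} = - \frac{\left(0 - 5\right) 3}{4} = - \frac{\left(-5\right) 3}{4} = \left(- \frac{1}{4}\right) \left(-15\right) = \frac{15}{4}$)
$W{\left(F,B \right)} = \frac{15}{4} - B$
$W{\left(3,6 \right)} 3 \cdot 40 = \left(\frac{15}{4} - 6\right) 3 \cdot 40 = \left(- \frac{9}{4}\right) 3 \cdot 40 = \left(- \frac{27}{4}\right) 40 = -270$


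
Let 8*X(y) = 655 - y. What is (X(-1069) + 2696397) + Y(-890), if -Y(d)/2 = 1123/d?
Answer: 2399987371/890 ≈ 2.6966e+6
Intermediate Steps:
X(y) = 655/8 - y/8 (X(y) = (655 - y)/8 = 655/8 - y/8)
Y(d) = -2246/d
(X(-1069) + 2696397) + Y(-890) = ((655/8 - 1/8*(-1069)) + 2696397) - 2246/(-890) = ((655/8 + 1069/8) + 2696397) - 2246*(-1/890) = (431/2 + 2696397) + 1123/445 = 5393225/2 + 1123/445 = 2399987371/890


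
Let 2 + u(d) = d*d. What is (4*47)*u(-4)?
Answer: 2632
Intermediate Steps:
u(d) = -2 + d² (u(d) = -2 + d*d = -2 + d²)
(4*47)*u(-4) = (4*47)*(-2 + (-4)²) = 188*(-2 + 16) = 188*14 = 2632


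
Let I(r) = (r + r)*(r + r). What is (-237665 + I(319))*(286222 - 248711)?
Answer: 6353575669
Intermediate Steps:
I(r) = 4*r² (I(r) = (2*r)*(2*r) = 4*r²)
(-237665 + I(319))*(286222 - 248711) = (-237665 + 4*319²)*(286222 - 248711) = (-237665 + 4*101761)*37511 = (-237665 + 407044)*37511 = 169379*37511 = 6353575669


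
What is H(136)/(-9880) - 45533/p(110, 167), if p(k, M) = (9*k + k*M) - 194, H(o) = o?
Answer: -56559077/23670010 ≈ -2.3895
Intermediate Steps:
p(k, M) = -194 + 9*k + M*k (p(k, M) = (9*k + M*k) - 194 = -194 + 9*k + M*k)
H(136)/(-9880) - 45533/p(110, 167) = 136/(-9880) - 45533/(-194 + 9*110 + 167*110) = 136*(-1/9880) - 45533/(-194 + 990 + 18370) = -17/1235 - 45533/19166 = -56559077/23670010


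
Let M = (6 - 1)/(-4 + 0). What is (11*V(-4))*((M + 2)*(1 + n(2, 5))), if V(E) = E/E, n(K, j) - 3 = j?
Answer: 297/4 ≈ 74.250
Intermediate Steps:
n(K, j) = 3 + j
V(E) = 1
M = -5/4 (M = 5/(-4) = 5*(-1/4) = -5/4 ≈ -1.2500)
(11*V(-4))*((M + 2)*(1 + n(2, 5))) = (11*1)*((-5/4 + 2)*(1 + (3 + 5))) = 11*(3*(1 + 8)/4) = 11*((3/4)*9) = 11*(27/4) = 297/4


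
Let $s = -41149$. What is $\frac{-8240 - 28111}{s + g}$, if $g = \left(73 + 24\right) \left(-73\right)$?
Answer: $\frac{5193}{6890} \approx 0.7537$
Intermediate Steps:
$g = -7081$ ($g = 97 \left(-73\right) = -7081$)
$\frac{-8240 - 28111}{s + g} = \frac{-8240 - 28111}{-41149 - 7081} = \frac{-8240 - 28111}{-48230} = \left(-8240 - 28111\right) \left(- \frac{1}{48230}\right) = \left(-36351\right) \left(- \frac{1}{48230}\right) = \frac{5193}{6890}$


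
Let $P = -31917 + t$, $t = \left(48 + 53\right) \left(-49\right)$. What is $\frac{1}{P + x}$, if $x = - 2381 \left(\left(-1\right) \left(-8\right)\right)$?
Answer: $- \frac{1}{55914} \approx -1.7885 \cdot 10^{-5}$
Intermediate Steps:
$t = -4949$ ($t = 101 \left(-49\right) = -4949$)
$x = -19048$ ($x = \left(-2381\right) 8 = -19048$)
$P = -36866$ ($P = -31917 - 4949 = -36866$)
$\frac{1}{P + x} = \frac{1}{-36866 - 19048} = \frac{1}{-55914} = - \frac{1}{55914}$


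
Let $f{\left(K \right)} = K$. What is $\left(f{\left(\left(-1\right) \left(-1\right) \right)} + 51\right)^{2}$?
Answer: $2704$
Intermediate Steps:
$\left(f{\left(\left(-1\right) \left(-1\right) \right)} + 51\right)^{2} = \left(\left(-1\right) \left(-1\right) + 51\right)^{2} = \left(1 + 51\right)^{2} = 52^{2} = 2704$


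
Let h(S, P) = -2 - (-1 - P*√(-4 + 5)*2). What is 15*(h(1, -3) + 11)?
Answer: 60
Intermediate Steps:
h(S, P) = -1 + 2*P (h(S, P) = -2 - (-1 - P*√1*2) = -2 - (-1 - P*1*2) = -2 - (-1 - P*2) = -2 - (-1 - 2*P) = -2 + (1 + 2*P) = -1 + 2*P)
15*(h(1, -3) + 11) = 15*((-1 + 2*(-3)) + 11) = 15*((-1 - 6) + 11) = 15*(-7 + 11) = 15*4 = 60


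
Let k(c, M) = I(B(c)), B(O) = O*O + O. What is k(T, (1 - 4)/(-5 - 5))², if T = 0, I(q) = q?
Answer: 0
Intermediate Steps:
B(O) = O + O² (B(O) = O² + O = O + O²)
k(c, M) = c*(1 + c)
k(T, (1 - 4)/(-5 - 5))² = (0*(1 + 0))² = (0*1)² = 0² = 0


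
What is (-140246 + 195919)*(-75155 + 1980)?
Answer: -4073871775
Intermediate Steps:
(-140246 + 195919)*(-75155 + 1980) = 55673*(-73175) = -4073871775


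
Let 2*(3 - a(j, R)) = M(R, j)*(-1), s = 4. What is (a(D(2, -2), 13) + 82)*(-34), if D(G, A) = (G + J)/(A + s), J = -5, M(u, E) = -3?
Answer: -2839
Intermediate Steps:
D(G, A) = (-5 + G)/(4 + A) (D(G, A) = (G - 5)/(A + 4) = (-5 + G)/(4 + A))
a(j, R) = 3/2 (a(j, R) = 3 - (-3)*(-1)/2 = 3 - ½*3 = 3 - 3/2 = 3/2)
(a(D(2, -2), 13) + 82)*(-34) = (3/2 + 82)*(-34) = (167/2)*(-34) = -2839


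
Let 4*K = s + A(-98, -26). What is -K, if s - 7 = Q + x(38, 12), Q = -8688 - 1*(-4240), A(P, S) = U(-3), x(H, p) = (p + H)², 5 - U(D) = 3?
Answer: 1939/4 ≈ 484.75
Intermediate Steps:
U(D) = 2 (U(D) = 5 - 1*3 = 5 - 3 = 2)
x(H, p) = (H + p)²
A(P, S) = 2
Q = -4448 (Q = -8688 + 4240 = -4448)
s = -1941 (s = 7 + (-4448 + (38 + 12)²) = 7 + (-4448 + 50²) = 7 + (-4448 + 2500) = 7 - 1948 = -1941)
K = -1939/4 (K = (-1941 + 2)/4 = (¼)*(-1939) = -1939/4 ≈ -484.75)
-K = -1*(-1939/4) = 1939/4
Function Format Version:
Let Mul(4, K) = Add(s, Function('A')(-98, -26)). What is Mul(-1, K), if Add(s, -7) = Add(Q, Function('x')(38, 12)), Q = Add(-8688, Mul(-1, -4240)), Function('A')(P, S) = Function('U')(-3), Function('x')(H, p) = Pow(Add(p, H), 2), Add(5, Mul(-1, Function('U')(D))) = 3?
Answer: Rational(1939, 4) ≈ 484.75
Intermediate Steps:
Function('U')(D) = 2 (Function('U')(D) = Add(5, Mul(-1, 3)) = Add(5, -3) = 2)
Function('x')(H, p) = Pow(Add(H, p), 2)
Function('A')(P, S) = 2
Q = -4448 (Q = Add(-8688, 4240) = -4448)
s = -1941 (s = Add(7, Add(-4448, Pow(Add(38, 12), 2))) = Add(7, Add(-4448, Pow(50, 2))) = Add(7, Add(-4448, 2500)) = Add(7, -1948) = -1941)
K = Rational(-1939, 4) (K = Mul(Rational(1, 4), Add(-1941, 2)) = Mul(Rational(1, 4), -1939) = Rational(-1939, 4) ≈ -484.75)
Mul(-1, K) = Mul(-1, Rational(-1939, 4)) = Rational(1939, 4)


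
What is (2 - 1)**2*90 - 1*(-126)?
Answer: 216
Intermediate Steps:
(2 - 1)**2*90 - 1*(-126) = 1**2*90 + 126 = 1*90 + 126 = 90 + 126 = 216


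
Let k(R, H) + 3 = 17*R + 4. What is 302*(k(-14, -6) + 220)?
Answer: -5134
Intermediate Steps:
k(R, H) = 1 + 17*R (k(R, H) = -3 + (17*R + 4) = -3 + (4 + 17*R) = 1 + 17*R)
302*(k(-14, -6) + 220) = 302*((1 + 17*(-14)) + 220) = 302*((1 - 238) + 220) = 302*(-237 + 220) = 302*(-17) = -5134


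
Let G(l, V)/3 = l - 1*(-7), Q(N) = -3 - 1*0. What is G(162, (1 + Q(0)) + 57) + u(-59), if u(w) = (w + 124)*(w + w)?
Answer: -7163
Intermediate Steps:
Q(N) = -3 (Q(N) = -3 + 0 = -3)
G(l, V) = 21 + 3*l (G(l, V) = 3*(l - 1*(-7)) = 3*(l + 7) = 3*(7 + l) = 21 + 3*l)
u(w) = 2*w*(124 + w) (u(w) = (124 + w)*(2*w) = 2*w*(124 + w))
G(162, (1 + Q(0)) + 57) + u(-59) = (21 + 3*162) + 2*(-59)*(124 - 59) = (21 + 486) + 2*(-59)*65 = 507 - 7670 = -7163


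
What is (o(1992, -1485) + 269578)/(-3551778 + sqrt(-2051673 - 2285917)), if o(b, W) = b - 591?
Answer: -481228625331/6307565649437 - 270979*I*sqrt(4337590)/12615131298874 ≈ -0.076294 - 4.4737e-5*I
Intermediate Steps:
o(b, W) = -591 + b
(o(1992, -1485) + 269578)/(-3551778 + sqrt(-2051673 - 2285917)) = ((-591 + 1992) + 269578)/(-3551778 + sqrt(-2051673 - 2285917)) = (1401 + 269578)/(-3551778 + sqrt(-4337590)) = 270979/(-3551778 + I*sqrt(4337590))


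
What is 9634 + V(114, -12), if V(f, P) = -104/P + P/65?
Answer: 1880284/195 ≈ 9642.5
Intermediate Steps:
V(f, P) = -104/P + P/65 (V(f, P) = -104/P + P*(1/65) = -104/P + P/65)
9634 + V(114, -12) = 9634 + (-104/(-12) + (1/65)*(-12)) = 9634 + (-104*(-1/12) - 12/65) = 9634 + (26/3 - 12/65) = 9634 + 1654/195 = 1880284/195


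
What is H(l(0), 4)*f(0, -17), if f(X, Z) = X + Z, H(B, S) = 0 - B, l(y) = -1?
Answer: -17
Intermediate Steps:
H(B, S) = -B
H(l(0), 4)*f(0, -17) = (-1*(-1))*(0 - 17) = 1*(-17) = -17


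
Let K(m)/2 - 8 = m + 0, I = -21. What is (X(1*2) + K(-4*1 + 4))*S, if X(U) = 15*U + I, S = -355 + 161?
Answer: -4850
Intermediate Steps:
S = -194
X(U) = -21 + 15*U (X(U) = 15*U - 21 = -21 + 15*U)
K(m) = 16 + 2*m (K(m) = 16 + 2*(m + 0) = 16 + 2*m)
(X(1*2) + K(-4*1 + 4))*S = ((-21 + 15*(1*2)) + (16 + 2*(-4*1 + 4)))*(-194) = ((-21 + 15*2) + (16 + 2*(-4 + 4)))*(-194) = ((-21 + 30) + (16 + 2*0))*(-194) = (9 + (16 + 0))*(-194) = (9 + 16)*(-194) = 25*(-194) = -4850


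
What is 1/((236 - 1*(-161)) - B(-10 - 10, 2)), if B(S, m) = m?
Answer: 1/395 ≈ 0.0025316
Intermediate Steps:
1/((236 - 1*(-161)) - B(-10 - 10, 2)) = 1/((236 - 1*(-161)) - 1*2) = 1/((236 + 161) - 2) = 1/(397 - 2) = 1/395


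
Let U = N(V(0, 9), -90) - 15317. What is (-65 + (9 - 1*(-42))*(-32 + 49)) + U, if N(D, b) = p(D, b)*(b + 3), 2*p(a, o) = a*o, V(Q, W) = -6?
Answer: -38005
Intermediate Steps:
p(a, o) = a*o/2 (p(a, o) = (a*o)/2 = a*o/2)
N(D, b) = D*b*(3 + b)/2 (N(D, b) = (D*b/2)*(b + 3) = (D*b/2)*(3 + b) = D*b*(3 + b)/2)
U = -38807 (U = (1/2)*(-6)*(-90)*(3 - 90) - 15317 = (1/2)*(-6)*(-90)*(-87) - 15317 = -23490 - 15317 = -38807)
(-65 + (9 - 1*(-42))*(-32 + 49)) + U = (-65 + (9 - 1*(-42))*(-32 + 49)) - 38807 = (-65 + (9 + 42)*17) - 38807 = (-65 + 51*17) - 38807 = (-65 + 867) - 38807 = 802 - 38807 = -38005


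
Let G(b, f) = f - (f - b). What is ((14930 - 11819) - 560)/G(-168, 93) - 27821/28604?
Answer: -19410683/1201368 ≈ -16.157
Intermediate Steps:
G(b, f) = b (G(b, f) = f + (b - f) = b)
((14930 - 11819) - 560)/G(-168, 93) - 27821/28604 = ((14930 - 11819) - 560)/(-168) - 27821/28604 = (3111 - 560)*(-1/168) - 27821*1/28604 = 2551*(-1/168) - 27821/28604 = -2551/168 - 27821/28604 = -19410683/1201368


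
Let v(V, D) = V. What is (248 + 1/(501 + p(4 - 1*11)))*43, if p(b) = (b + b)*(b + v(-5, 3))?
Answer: 7134259/669 ≈ 10664.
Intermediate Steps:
p(b) = 2*b*(-5 + b) (p(b) = (b + b)*(b - 5) = (2*b)*(-5 + b) = 2*b*(-5 + b))
(248 + 1/(501 + p(4 - 1*11)))*43 = (248 + 1/(501 + 2*(4 - 1*11)*(-5 + (4 - 1*11))))*43 = (248 + 1/(501 + 2*(4 - 11)*(-5 + (4 - 11))))*43 = (248 + 1/(501 + 2*(-7)*(-5 - 7)))*43 = (248 + 1/(501 + 2*(-7)*(-12)))*43 = (248 + 1/(501 + 168))*43 = (248 + 1/669)*43 = (165913/669)*43 = 7134259/669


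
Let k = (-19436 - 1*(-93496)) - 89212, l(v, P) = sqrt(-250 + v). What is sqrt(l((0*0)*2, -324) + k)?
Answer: sqrt(-15152 + 5*I*sqrt(10)) ≈ 0.0642 + 123.09*I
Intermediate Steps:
k = -15152 (k = (-19436 + 93496) - 89212 = 74060 - 89212 = -15152)
sqrt(l((0*0)*2, -324) + k) = sqrt(sqrt(-250 + (0*0)*2) - 15152) = sqrt(sqrt(-250 + 0*2) - 15152) = sqrt(sqrt(-250 + 0) - 15152) = sqrt(sqrt(-250) - 15152) = sqrt(5*I*sqrt(10) - 15152) = sqrt(-15152 + 5*I*sqrt(10))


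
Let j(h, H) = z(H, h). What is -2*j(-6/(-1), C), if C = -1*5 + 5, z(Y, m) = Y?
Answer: 0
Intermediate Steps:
C = 0 (C = -5 + 5 = 0)
j(h, H) = H
-2*j(-6/(-1), C) = -2*0 = 0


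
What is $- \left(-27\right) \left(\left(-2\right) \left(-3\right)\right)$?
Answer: $162$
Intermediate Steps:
$- \left(-27\right) \left(\left(-2\right) \left(-3\right)\right) = - \left(-27\right) 6 = \left(-1\right) \left(-162\right) = 162$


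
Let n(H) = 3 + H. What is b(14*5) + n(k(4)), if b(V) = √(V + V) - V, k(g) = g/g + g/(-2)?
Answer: -68 + 2*√35 ≈ -56.168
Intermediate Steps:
k(g) = 1 - g/2 (k(g) = 1 + g*(-½) = 1 - g/2)
b(V) = -V + √2*√V (b(V) = √(2*V) - V = √2*√V - V = -V + √2*√V)
b(14*5) + n(k(4)) = (-14*5 + √2*√(14*5)) + (3 + (1 - ½*4)) = (-1*70 + √2*√70) + (3 + (1 - 2)) = (-70 + 2*√35) + (3 - 1) = (-70 + 2*√35) + 2 = -68 + 2*√35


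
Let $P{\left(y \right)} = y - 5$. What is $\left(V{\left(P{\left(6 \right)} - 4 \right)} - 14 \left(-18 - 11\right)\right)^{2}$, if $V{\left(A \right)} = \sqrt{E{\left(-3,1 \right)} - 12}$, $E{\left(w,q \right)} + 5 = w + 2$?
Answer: $164818 + 2436 i \sqrt{2} \approx 1.6482 \cdot 10^{5} + 3445.0 i$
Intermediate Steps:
$E{\left(w,q \right)} = -3 + w$ ($E{\left(w,q \right)} = -5 + \left(w + 2\right) = -5 + \left(2 + w\right) = -3 + w$)
$P{\left(y \right)} = -5 + y$
$V{\left(A \right)} = 3 i \sqrt{2}$ ($V{\left(A \right)} = \sqrt{\left(-3 - 3\right) - 12} = \sqrt{-6 - 12} = \sqrt{-18} = 3 i \sqrt{2}$)
$\left(V{\left(P{\left(6 \right)} - 4 \right)} - 14 \left(-18 - 11\right)\right)^{2} = \left(3 i \sqrt{2} - 14 \left(-18 - 11\right)\right)^{2} = \left(3 i \sqrt{2} - -406\right)^{2} = \left(3 i \sqrt{2} + 406\right)^{2} = \left(406 + 3 i \sqrt{2}\right)^{2}$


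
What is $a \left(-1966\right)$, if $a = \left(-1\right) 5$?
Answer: $9830$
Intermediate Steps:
$a = -5$
$a \left(-1966\right) = \left(-5\right) \left(-1966\right) = 9830$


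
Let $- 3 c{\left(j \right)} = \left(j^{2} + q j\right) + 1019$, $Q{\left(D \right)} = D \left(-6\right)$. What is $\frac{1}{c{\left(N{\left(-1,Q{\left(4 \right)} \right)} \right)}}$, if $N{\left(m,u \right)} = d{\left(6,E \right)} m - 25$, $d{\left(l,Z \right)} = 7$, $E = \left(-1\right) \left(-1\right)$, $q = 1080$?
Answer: $\frac{1}{10839} \approx 9.2259 \cdot 10^{-5}$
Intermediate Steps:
$E = 1$
$Q{\left(D \right)} = - 6 D$
$N{\left(m,u \right)} = -25 + 7 m$ ($N{\left(m,u \right)} = 7 m - 25 = -25 + 7 m$)
$c{\left(j \right)} = - \frac{1019}{3} - 360 j - \frac{j^{2}}{3}$ ($c{\left(j \right)} = - \frac{\left(j^{2} + 1080 j\right) + 1019}{3} = - \frac{1019 + j^{2} + 1080 j}{3} = - \frac{1019}{3} - 360 j - \frac{j^{2}}{3}$)
$\frac{1}{c{\left(N{\left(-1,Q{\left(4 \right)} \right)} \right)}} = \frac{1}{- \frac{1019}{3} - 360 \left(-25 + 7 \left(-1\right)\right) - \frac{\left(-25 + 7 \left(-1\right)\right)^{2}}{3}} = \frac{1}{- \frac{1019}{3} - 360 \left(-25 - 7\right) - \frac{\left(-25 - 7\right)^{2}}{3}} = \frac{1}{- \frac{1019}{3} - -11520 - \frac{\left(-32\right)^{2}}{3}} = \frac{1}{- \frac{1019}{3} + 11520 - \frac{1024}{3}} = \frac{1}{10839}$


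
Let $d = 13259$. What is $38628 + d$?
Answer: $51887$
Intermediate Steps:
$38628 + d = 38628 + 13259 = 51887$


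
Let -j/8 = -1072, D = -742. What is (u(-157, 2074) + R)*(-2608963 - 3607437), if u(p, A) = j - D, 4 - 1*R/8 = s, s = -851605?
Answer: -42409461916000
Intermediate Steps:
j = 8576 (j = -8*(-1072) = 8576)
R = 6812872 (R = 32 - 8*(-851605) = 32 + 6812840 = 6812872)
u(p, A) = 9318 (u(p, A) = 8576 - 1*(-742) = 8576 + 742 = 9318)
(u(-157, 2074) + R)*(-2608963 - 3607437) = (9318 + 6812872)*(-2608963 - 3607437) = 6822190*(-6216400) = -42409461916000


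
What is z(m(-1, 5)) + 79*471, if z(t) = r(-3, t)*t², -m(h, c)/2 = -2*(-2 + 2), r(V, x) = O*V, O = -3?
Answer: 37209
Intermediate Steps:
r(V, x) = -3*V
m(h, c) = 0 (m(h, c) = -(-4)*(-2 + 2) = -(-4)*0 = -2*0 = 0)
z(t) = 9*t² (z(t) = (-3*(-3))*t² = 9*t²)
z(m(-1, 5)) + 79*471 = 9*0² + 79*471 = 9*0 + 37209 = 0 + 37209 = 37209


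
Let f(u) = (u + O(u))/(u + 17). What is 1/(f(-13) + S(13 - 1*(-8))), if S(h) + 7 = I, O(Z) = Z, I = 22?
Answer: 2/17 ≈ 0.11765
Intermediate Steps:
f(u) = 2*u/(17 + u) (f(u) = (u + u)/(u + 17) = (2*u)/(17 + u) = 2*u/(17 + u))
S(h) = 15 (S(h) = -7 + 22 = 15)
1/(f(-13) + S(13 - 1*(-8))) = 1/(2*(-13)/(17 - 13) + 15) = 1/(2*(-13)/4 + 15) = 1/(2*(-13)*(¼) + 15) = 1/(-13/2 + 15) = 1/(17/2) = 2/17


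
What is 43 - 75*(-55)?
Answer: 4168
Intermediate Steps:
43 - 75*(-55) = 43 + 4125 = 4168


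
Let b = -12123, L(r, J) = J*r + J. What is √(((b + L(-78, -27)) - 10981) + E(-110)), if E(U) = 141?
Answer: 2*I*√5221 ≈ 144.51*I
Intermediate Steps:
L(r, J) = J + J*r
√(((b + L(-78, -27)) - 10981) + E(-110)) = √(((-12123 - 27*(1 - 78)) - 10981) + 141) = √(((-12123 - 27*(-77)) - 10981) + 141) = √(((-12123 + 2079) - 10981) + 141) = √((-10044 - 10981) + 141) = √(-21025 + 141) = √(-20884) = 2*I*√5221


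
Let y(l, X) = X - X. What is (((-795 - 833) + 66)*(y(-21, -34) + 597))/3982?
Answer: -42387/181 ≈ -234.18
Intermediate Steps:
y(l, X) = 0
(((-795 - 833) + 66)*(y(-21, -34) + 597))/3982 = (((-795 - 833) + 66)*(0 + 597))/3982 = ((-1628 + 66)*597)*(1/3982) = -1562*597*(1/3982) = -932514*1/3982 = -42387/181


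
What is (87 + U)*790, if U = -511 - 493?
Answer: -724430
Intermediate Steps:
U = -1004
(87 + U)*790 = (87 - 1004)*790 = -917*790 = -724430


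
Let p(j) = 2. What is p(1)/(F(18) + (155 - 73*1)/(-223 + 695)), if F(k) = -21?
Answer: -472/4915 ≈ -0.096033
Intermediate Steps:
p(1)/(F(18) + (155 - 73*1)/(-223 + 695)) = 2/(-21 + (155 - 73*1)/(-223 + 695)) = 2/(-21 + (155 - 73)/472) = 2/(-21 + 82*(1/472)) = 2/(-21 + 41/236) = 2/(-4915/236) = -236/4915*2 = -472/4915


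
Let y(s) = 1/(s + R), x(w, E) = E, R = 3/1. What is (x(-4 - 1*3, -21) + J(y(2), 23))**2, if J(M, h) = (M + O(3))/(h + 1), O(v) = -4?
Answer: 6446521/14400 ≈ 447.67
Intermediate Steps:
R = 3 (R = 3*1 = 3)
y(s) = 1/(3 + s) (y(s) = 1/(s + 3) = 1/(3 + s))
J(M, h) = (-4 + M)/(1 + h) (J(M, h) = (M - 4)/(h + 1) = (-4 + M)/(1 + h))
(x(-4 - 1*3, -21) + J(y(2), 23))**2 = (-21 + (-4 + 1/(3 + 2))/(1 + 23))**2 = (-21 + (-4 + 1/5)/24)**2 = (-21 + (1/24)*(-19/5))**2 = (-21 - 19/120)**2 = (-2539/120)**2 = 6446521/14400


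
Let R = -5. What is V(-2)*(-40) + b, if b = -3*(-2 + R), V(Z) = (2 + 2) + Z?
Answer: -59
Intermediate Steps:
V(Z) = 4 + Z
b = 21 (b = -3*(-2 - 5) = -3*(-7) = 21)
V(-2)*(-40) + b = (4 - 2)*(-40) + 21 = 2*(-40) + 21 = -80 + 21 = -59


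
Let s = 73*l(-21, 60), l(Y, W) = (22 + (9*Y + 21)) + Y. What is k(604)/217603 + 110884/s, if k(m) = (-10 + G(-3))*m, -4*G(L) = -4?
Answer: -24194961328/2652798173 ≈ -9.1205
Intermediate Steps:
G(L) = 1 (G(L) = -¼*(-4) = 1)
l(Y, W) = 43 + 10*Y (l(Y, W) = (22 + (21 + 9*Y)) + Y = (43 + 9*Y) + Y = 43 + 10*Y)
k(m) = -9*m (k(m) = (-10 + 1)*m = -9*m)
s = -12191 (s = 73*(43 + 10*(-21)) = 73*(43 - 210) = 73*(-167) = -12191)
k(604)/217603 + 110884/s = -9*604/217603 + 110884/(-12191) = -5436*1/217603 + 110884*(-1/12191) = -5436/217603 - 110884/12191 = -24194961328/2652798173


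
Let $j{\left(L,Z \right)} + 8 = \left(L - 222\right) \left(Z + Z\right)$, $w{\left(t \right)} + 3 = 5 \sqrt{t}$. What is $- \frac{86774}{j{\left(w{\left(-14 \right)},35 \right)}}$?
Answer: $\frac{341846173}{62507391} + \frac{7592725 i \sqrt{14}}{62507391} \approx 5.4689 + 0.4545 i$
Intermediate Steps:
$w{\left(t \right)} = -3 + 5 \sqrt{t}$
$j{\left(L,Z \right)} = -8 + 2 Z \left(-222 + L\right)$ ($j{\left(L,Z \right)} = -8 + \left(L - 222\right) \left(Z + Z\right) = -8 + \left(-222 + L\right) 2 Z = -8 + 2 Z \left(-222 + L\right)$)
$- \frac{86774}{j{\left(w{\left(-14 \right)},35 \right)}} = - \frac{86774}{-8 - 15540 + 2 \left(-3 + 5 \sqrt{-14}\right) 35} = - \frac{86774}{-8 - 15540 + 2 \left(-3 + 5 i \sqrt{14}\right) 35} = - \frac{86774}{-8 - 15540 - \left(210 - 350 i \sqrt{14}\right)} = - \frac{86774}{-15758 + 350 i \sqrt{14}}$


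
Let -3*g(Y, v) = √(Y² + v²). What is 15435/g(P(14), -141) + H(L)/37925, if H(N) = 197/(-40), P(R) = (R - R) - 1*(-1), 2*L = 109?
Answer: -197/1517000 - 46305*√19882/19882 ≈ -328.40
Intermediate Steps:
L = 109/2 (L = (½)*109 = 109/2 ≈ 54.500)
P(R) = 1 (P(R) = 0 + 1 = 1)
g(Y, v) = -√(Y² + v²)/3
H(N) = -197/40 (H(N) = 197*(-1/40) = -197/40)
15435/g(P(14), -141) + H(L)/37925 = 15435/((-√(1² + (-141)²)/3)) - 197/40/37925 = 15435/((-√(1 + 19881)/3)) - 197/40*1/37925 = 15435/((-√19882/3)) - 197/1517000 = 15435*(-3*√19882/19882) - 197/1517000 = -46305*√19882/19882 - 197/1517000 = -197/1517000 - 46305*√19882/19882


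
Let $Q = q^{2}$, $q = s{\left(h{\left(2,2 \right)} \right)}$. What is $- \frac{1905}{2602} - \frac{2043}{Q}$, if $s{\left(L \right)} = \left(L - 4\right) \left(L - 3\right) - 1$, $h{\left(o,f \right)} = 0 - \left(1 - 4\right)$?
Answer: $- \frac{5317791}{2602} \approx -2043.7$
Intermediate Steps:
$h{\left(o,f \right)} = 3$ ($h{\left(o,f \right)} = 0 - -3 = 0 + 3 = 3$)
$s{\left(L \right)} = -1 + \left(-4 + L\right) \left(-3 + L\right)$ ($s{\left(L \right)} = \left(-4 + L\right) \left(-3 + L\right) - 1 = -1 + \left(-4 + L\right) \left(-3 + L\right)$)
$q = -1$ ($q = 11 + 3^{2} - 21 = 11 + 9 - 21 = -1$)
$Q = 1$ ($Q = \left(-1\right)^{2} = 1$)
$- \frac{1905}{2602} - \frac{2043}{Q} = - \frac{1905}{2602} - \frac{2043}{1} = \left(-1905\right) \frac{1}{2602} - 2043 = - \frac{1905}{2602} - 2043 = - \frac{5317791}{2602}$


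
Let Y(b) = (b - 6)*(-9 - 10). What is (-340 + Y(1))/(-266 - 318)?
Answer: 245/584 ≈ 0.41952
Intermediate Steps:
Y(b) = 114 - 19*b (Y(b) = (-6 + b)*(-19) = 114 - 19*b)
(-340 + Y(1))/(-266 - 318) = (-340 + (114 - 19*1))/(-266 - 318) = (-340 + (114 - 19))/(-584) = (-340 + 95)*(-1/584) = -245*(-1/584) = 245/584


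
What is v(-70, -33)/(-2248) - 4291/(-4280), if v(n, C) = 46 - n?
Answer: 1143711/1202680 ≈ 0.95097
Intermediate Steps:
v(-70, -33)/(-2248) - 4291/(-4280) = (46 - 1*(-70))/(-2248) - 4291/(-4280) = (46 + 70)*(-1/2248) - 4291*(-1/4280) = 116*(-1/2248) + 4291/4280 = -29/562 + 4291/4280 = 1143711/1202680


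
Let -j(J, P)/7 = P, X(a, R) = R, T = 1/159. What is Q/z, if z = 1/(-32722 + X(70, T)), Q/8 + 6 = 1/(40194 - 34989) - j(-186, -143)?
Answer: 218160936727184/827595 ≈ 2.6361e+8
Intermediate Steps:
T = 1/159 ≈ 0.0062893
j(J, P) = -7*P
Q = -41931472/5205 (Q = -48 + 8*(1/(40194 - 34989) - (-7)*(-143)) = -48 + 8*(1/5205 - 1*1001) = -48 + 8*(1/5205 - 1001) = -48 + 8*(-5210204/5205) = -48 - 41681632/5205 = -41931472/5205 ≈ -8056.0)
z = -159/5202797 (z = 1/(-32722 + 1/159) = 1/(-5202797/159) = -159/5202797 ≈ -3.0560e-5)
Q/z = -41931472/(5205*(-159/5202797)) = -41931472/5205*(-5202797/159) = 218160936727184/827595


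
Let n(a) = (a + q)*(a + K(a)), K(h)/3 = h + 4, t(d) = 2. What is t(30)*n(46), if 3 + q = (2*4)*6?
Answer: 35672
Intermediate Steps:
q = 45 (q = -3 + (2*4)*6 = -3 + 8*6 = -3 + 48 = 45)
K(h) = 12 + 3*h (K(h) = 3*(h + 4) = 3*(4 + h) = 12 + 3*h)
n(a) = (12 + 4*a)*(45 + a) (n(a) = (a + 45)*(a + (12 + 3*a)) = (45 + a)*(12 + 4*a) = (12 + 4*a)*(45 + a))
t(30)*n(46) = 2*(540 + 4*46**2 + 192*46) = 2*(540 + 4*2116 + 8832) = 2*(540 + 8464 + 8832) = 2*17836 = 35672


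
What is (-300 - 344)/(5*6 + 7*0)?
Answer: -322/15 ≈ -21.467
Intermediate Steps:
(-300 - 344)/(5*6 + 7*0) = -644/(30 + 0) = -644/30 = -644*1/30 = -322/15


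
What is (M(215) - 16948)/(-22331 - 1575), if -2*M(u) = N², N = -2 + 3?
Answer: 33897/47812 ≈ 0.70896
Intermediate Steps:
N = 1
M(u) = -½ (M(u) = -½*1² = -½*1 = -½)
(M(215) - 16948)/(-22331 - 1575) = (-½ - 16948)/(-22331 - 1575) = -33897/2/(-23906) = -33897/2*(-1/23906) = 33897/47812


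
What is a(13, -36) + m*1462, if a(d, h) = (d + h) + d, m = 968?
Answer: 1415206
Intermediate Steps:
a(d, h) = h + 2*d
a(13, -36) + m*1462 = (-36 + 2*13) + 968*1462 = (-36 + 26) + 1415216 = -10 + 1415216 = 1415206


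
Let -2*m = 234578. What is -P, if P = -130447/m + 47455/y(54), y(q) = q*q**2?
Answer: -26106655903/18468795096 ≈ -1.4136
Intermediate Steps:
m = -117289 (m = -1/2*234578 = -117289)
y(q) = q**3
P = 26106655903/18468795096 (P = -130447/(-117289) + 47455/(54**3) = -130447*(-1/117289) + 47455/157464 = 130447/117289 + 47455*(1/157464) = 130447/117289 + 47455/157464 = 26106655903/18468795096 ≈ 1.4136)
-P = -1*26106655903/18468795096 = -26106655903/18468795096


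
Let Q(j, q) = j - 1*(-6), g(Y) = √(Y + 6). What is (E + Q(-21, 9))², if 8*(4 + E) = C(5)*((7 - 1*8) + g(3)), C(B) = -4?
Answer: 400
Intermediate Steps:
g(Y) = √(6 + Y)
Q(j, q) = 6 + j (Q(j, q) = j + 6 = 6 + j)
E = -5 (E = -4 + (-4*((7 - 1*8) + √(6 + 3)))/8 = -4 + (-4*((7 - 8) + √9))/8 = -4 + (-4*(-1 + 3))/8 = -4 + (-4*2)/8 = -4 + (⅛)*(-8) = -4 - 1 = -5)
(E + Q(-21, 9))² = (-5 + (6 - 21))² = (-5 - 15)² = (-20)² = 400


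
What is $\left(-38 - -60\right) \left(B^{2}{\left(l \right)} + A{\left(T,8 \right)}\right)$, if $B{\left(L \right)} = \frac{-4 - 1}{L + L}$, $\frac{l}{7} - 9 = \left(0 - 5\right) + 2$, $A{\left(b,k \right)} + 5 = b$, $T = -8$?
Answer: $- \frac{1008733}{3528} \approx -285.92$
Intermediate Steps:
$A{\left(b,k \right)} = -5 + b$
$l = 42$ ($l = 63 + 7 \left(\left(0 - 5\right) + 2\right) = 63 + 7 \left(-5 + 2\right) = 63 + 7 \left(-3\right) = 63 - 21 = 42$)
$B{\left(L \right)} = - \frac{5}{2 L}$
$\left(-38 - -60\right) \left(B^{2}{\left(l \right)} + A{\left(T,8 \right)}\right) = \left(-38 - -60\right) \left(\left(- \frac{5}{2 \cdot 42}\right)^{2} - 13\right) = \left(-38 + 60\right) \left(\left(\left(- \frac{5}{2}\right) \frac{1}{42}\right)^{2} - 13\right) = 22 \left(\left(- \frac{5}{84}\right)^{2} - 13\right) = 22 \left(\frac{25}{7056} - 13\right) = 22 \left(- \frac{91703}{7056}\right) = - \frac{1008733}{3528}$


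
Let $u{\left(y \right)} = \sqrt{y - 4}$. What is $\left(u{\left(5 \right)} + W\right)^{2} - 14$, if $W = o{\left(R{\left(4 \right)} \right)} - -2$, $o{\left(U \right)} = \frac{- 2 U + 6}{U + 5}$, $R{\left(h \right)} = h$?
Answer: $- \frac{509}{81} \approx -6.284$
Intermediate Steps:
$o{\left(U \right)} = \frac{6 - 2 U}{5 + U}$
$W = \frac{16}{9}$ ($W = \frac{2 \left(3 - 4\right)}{5 + 4} - -2 = \frac{2 \left(3 - 4\right)}{9} + 2 = 2 \cdot \frac{1}{9} \left(-1\right) + 2 = - \frac{2}{9} + 2 = \frac{16}{9} \approx 1.7778$)
$u{\left(y \right)} = \sqrt{-4 + y}$
$\left(u{\left(5 \right)} + W\right)^{2} - 14 = \left(\sqrt{-4 + 5} + \frac{16}{9}\right)^{2} - 14 = \left(\sqrt{1} + \frac{16}{9}\right)^{2} - 14 = \left(1 + \frac{16}{9}\right)^{2} - 14 = \left(\frac{25}{9}\right)^{2} - 14 = \frac{625}{81} - 14 = - \frac{509}{81}$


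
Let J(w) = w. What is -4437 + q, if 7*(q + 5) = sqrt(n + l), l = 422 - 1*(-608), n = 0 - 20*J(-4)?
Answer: -4442 + sqrt(1110)/7 ≈ -4437.2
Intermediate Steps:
n = 80 (n = 0 - 20*(-4) = 0 + 80 = 80)
l = 1030 (l = 422 + 608 = 1030)
q = -5 + sqrt(1110)/7 (q = -5 + sqrt(80 + 1030)/7 = -5 + sqrt(1110)/7 ≈ -0.24048)
-4437 + q = -4437 + (-5 + sqrt(1110)/7) = -4442 + sqrt(1110)/7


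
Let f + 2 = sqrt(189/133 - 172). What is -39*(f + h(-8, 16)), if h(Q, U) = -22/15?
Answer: 676/5 - 39*I*sqrt(61579)/19 ≈ 135.2 - 509.36*I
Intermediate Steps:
h(Q, U) = -22/15 (h(Q, U) = -22*1/15 = -22/15)
f = -2 + I*sqrt(61579)/19 (f = -2 + sqrt(189/133 - 172) = -2 + sqrt(189*(1/133) - 172) = -2 + sqrt(27/19 - 172) = -2 + sqrt(-3241/19) = -2 + I*sqrt(61579)/19 ≈ -2.0 + 13.061*I)
-39*(f + h(-8, 16)) = -39*((-2 + I*sqrt(61579)/19) - 22/15) = -39*(-52/15 + I*sqrt(61579)/19) = 676/5 - 39*I*sqrt(61579)/19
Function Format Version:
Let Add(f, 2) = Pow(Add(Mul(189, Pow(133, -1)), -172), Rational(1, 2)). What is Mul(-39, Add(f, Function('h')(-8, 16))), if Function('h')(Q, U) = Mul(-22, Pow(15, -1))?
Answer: Add(Rational(676, 5), Mul(Rational(-39, 19), I, Pow(61579, Rational(1, 2)))) ≈ Add(135.20, Mul(-509.36, I))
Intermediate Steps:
Function('h')(Q, U) = Rational(-22, 15) (Function('h')(Q, U) = Mul(-22, Rational(1, 15)) = Rational(-22, 15))
f = Add(-2, Mul(Rational(1, 19), I, Pow(61579, Rational(1, 2)))) (f = Add(-2, Pow(Add(Mul(189, Pow(133, -1)), -172), Rational(1, 2))) = Add(-2, Pow(Add(Mul(189, Rational(1, 133)), -172), Rational(1, 2))) = Add(-2, Pow(Add(Rational(27, 19), -172), Rational(1, 2))) = Add(-2, Pow(Rational(-3241, 19), Rational(1, 2))) = Add(-2, Mul(Rational(1, 19), I, Pow(61579, Rational(1, 2)))) ≈ Add(-2.0000, Mul(13.061, I)))
Mul(-39, Add(f, Function('h')(-8, 16))) = Mul(-39, Add(Add(-2, Mul(Rational(1, 19), I, Pow(61579, Rational(1, 2)))), Rational(-22, 15))) = Mul(-39, Add(Rational(-52, 15), Mul(Rational(1, 19), I, Pow(61579, Rational(1, 2))))) = Add(Rational(676, 5), Mul(Rational(-39, 19), I, Pow(61579, Rational(1, 2))))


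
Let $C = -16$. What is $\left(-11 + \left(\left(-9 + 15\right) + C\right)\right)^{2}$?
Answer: $441$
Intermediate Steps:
$\left(-11 + \left(\left(-9 + 15\right) + C\right)\right)^{2} = \left(-11 + \left(\left(-9 + 15\right) - 16\right)\right)^{2} = \left(-11 + \left(6 - 16\right)\right)^{2} = \left(-11 - 10\right)^{2} = \left(-21\right)^{2} = 441$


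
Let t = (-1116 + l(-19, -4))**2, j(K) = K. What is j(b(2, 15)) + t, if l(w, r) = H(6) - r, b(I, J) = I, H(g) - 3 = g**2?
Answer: 1151331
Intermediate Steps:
H(g) = 3 + g**2
l(w, r) = 39 - r (l(w, r) = (3 + 6**2) - r = (3 + 36) - r = 39 - r)
t = 1151329 (t = (-1116 + (39 - 1*(-4)))**2 = (-1116 + (39 + 4))**2 = (-1116 + 43)**2 = (-1073)**2 = 1151329)
j(b(2, 15)) + t = 2 + 1151329 = 1151331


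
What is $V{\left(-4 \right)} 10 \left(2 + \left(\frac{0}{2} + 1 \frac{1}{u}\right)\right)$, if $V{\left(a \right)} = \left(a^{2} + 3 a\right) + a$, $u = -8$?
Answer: $0$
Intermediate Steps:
$V{\left(a \right)} = a^{2} + 4 a$
$V{\left(-4 \right)} 10 \left(2 + \left(\frac{0}{2} + 1 \frac{1}{u}\right)\right) = - 4 \left(4 - 4\right) 10 \left(2 + \left(\frac{0}{2} + 1 \frac{1}{-8}\right)\right) = \left(-4\right) 0 \cdot 10 \left(2 + \left(0 \cdot \frac{1}{2} + 1 \left(- \frac{1}{8}\right)\right)\right) = 0 \cdot 10 \left(2 + \left(0 - \frac{1}{8}\right)\right) = 0 \cdot 10 \left(2 - \frac{1}{8}\right) = 0 \cdot 10 \cdot \frac{15}{8} = 0 \cdot \frac{75}{4} = 0$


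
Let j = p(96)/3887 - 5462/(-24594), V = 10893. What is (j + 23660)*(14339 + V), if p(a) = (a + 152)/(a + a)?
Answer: 28535416284456410/47798439 ≈ 5.9700e+8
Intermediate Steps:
p(a) = (152 + a)/(2*a) (p(a) = (152 + a)/((2*a)) = (152 + a)*(1/(2*a)) = (152 + a)/(2*a))
j = 85050245/382387512 (j = ((1/2)*(152 + 96)/96)/3887 - 5462/(-24594) = ((1/2)*(1/96)*248)*(1/3887) - 5462*(-1/24594) = (31/24)*(1/3887) + 2731/12297 = 31/93288 + 2731/12297 = 85050245/382387512 ≈ 0.22242)
(j + 23660)*(14339 + V) = (85050245/382387512 + 23660)*(14339 + 10893) = (9047373584165/382387512)*25232 = 28535416284456410/47798439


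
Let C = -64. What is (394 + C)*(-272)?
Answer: -89760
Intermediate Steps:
(394 + C)*(-272) = (394 - 64)*(-272) = 330*(-272) = -89760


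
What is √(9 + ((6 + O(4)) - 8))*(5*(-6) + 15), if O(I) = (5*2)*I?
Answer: -15*√47 ≈ -102.83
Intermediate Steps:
O(I) = 10*I
√(9 + ((6 + O(4)) - 8))*(5*(-6) + 15) = √(9 + ((6 + 10*4) - 8))*(5*(-6) + 15) = √(9 + ((6 + 40) - 8))*(-30 + 15) = √(9 + (46 - 8))*(-15) = √(9 + 38)*(-15) = √47*(-15) = -15*√47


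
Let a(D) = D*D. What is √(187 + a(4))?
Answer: √203 ≈ 14.248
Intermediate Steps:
a(D) = D²
√(187 + a(4)) = √(187 + 4²) = √(187 + 16) = √203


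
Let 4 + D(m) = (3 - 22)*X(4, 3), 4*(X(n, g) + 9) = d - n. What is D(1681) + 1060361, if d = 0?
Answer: 1060547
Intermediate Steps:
X(n, g) = -9 - n/4 (X(n, g) = -9 + (0 - n)/4 = -9 + (-n)/4 = -9 - n/4)
D(m) = 186 (D(m) = -4 + (3 - 22)*(-9 - 1/4*4) = -4 - 19*(-9 - 1) = -4 - 19*(-10) = -4 + 190 = 186)
D(1681) + 1060361 = 186 + 1060361 = 1060547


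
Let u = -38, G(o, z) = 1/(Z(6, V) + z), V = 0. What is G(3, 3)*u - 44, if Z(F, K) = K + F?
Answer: -434/9 ≈ -48.222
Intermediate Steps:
Z(F, K) = F + K
G(o, z) = 1/(6 + z) (G(o, z) = 1/((6 + 0) + z) = 1/(6 + z))
G(3, 3)*u - 44 = -38/(6 + 3) - 44 = -38/9 - 44 = -434/9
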